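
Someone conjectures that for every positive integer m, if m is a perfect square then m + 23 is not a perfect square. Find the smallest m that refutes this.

A counterexample is any positive integer m such that m is a perfect square but m + 23 is a perfect square; we check each in order.
The first 10 eligible values, up to m = 100, all satisfy the conclusion.
m = 121: 121 = 11² and 121 + 23 = 144 = 12².
Thus m = 121 disproves the claim, and no smaller m works.

m = 121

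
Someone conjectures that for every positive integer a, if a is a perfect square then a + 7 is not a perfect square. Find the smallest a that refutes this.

We need the least positive integer a for which a is a perfect square but a + 7 is a perfect square.
For a = 1, 4 the conclusion holds.
a = 9: 9 = 3² and 9 + 7 = 16 = 4².
Thus a = 9 disproves the claim, and no smaller a works.

a = 9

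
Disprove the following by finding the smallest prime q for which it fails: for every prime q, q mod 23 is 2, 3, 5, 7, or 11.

We need the least prime q for which the claim fails.
For q = 2, 3, 5, 7, 11 the conclusion holds.
q = 13: 13 mod 23 = 13 — not in {2, 3, 5, 7, 11}.
Thus q = 13 disproves the claim, and no smaller q works.

q = 13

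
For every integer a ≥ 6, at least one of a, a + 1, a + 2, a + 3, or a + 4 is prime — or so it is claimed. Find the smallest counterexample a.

Check each integer a ≥ 6 in order until a, a + 1, a + 2, a + 3, a + 4 are all composite.
For a = 6, 7, 8, 9, …, 21, 22, 23 the conclusion holds.
a = 24: 24 = 2 × 12; 25 = 5 × 5; 26 = 2 × 13; 27 = 3 × 9; 28 = 2 × 14 — all composite.

a = 24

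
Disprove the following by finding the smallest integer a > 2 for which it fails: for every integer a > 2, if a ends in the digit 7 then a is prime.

Check each integer a > 2 in order until a ends in the digit 7 but a is not prime.
a = 7: 7 ends in 7 and is prime.
a = 17: 17 ends in 7 and is prime.
a = 27: 27 ends in 7; 27 = 3 × 9, composite.

a = 27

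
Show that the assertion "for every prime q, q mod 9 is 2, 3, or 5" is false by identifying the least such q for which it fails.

q = 7

A counterexample is any prime q such that the claim fails; we check each in order.
For q = 2, 3, 5 the conclusion holds.
q = 7: 7 mod 9 = 7 — not in {2, 3, 5}.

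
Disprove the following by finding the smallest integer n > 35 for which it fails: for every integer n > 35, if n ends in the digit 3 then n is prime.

Check each integer n > 35 in order until n ends in the digit 3 but n is not prime.
For n = 43, 53 the conclusion holds.
n = 63: 63 ends in 3; 63 = 3 × 21, composite.

n = 63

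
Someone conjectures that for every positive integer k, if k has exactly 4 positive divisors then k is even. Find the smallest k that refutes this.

k = 15

For k = 6, 8, 10, 14 the conclusion holds.
k = 15: divisors of 15: 1, 3, 5, 15; 15 is odd.
Hence k = 15 is a counterexample.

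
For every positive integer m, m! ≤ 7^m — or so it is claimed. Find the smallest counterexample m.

m = 17

Check each positive integer m in order until m! > 7^m.
The first 16 eligible values, up to m = 16, all satisfy the conclusion.
m = 17: m! = 355687428096000 and 7^m = 232630513987207, so 355687428096000 > 232630513987207.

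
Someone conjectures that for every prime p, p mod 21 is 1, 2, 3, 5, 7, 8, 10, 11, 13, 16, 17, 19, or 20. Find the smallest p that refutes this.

p = 67

For p = 2, 3, 5, 7, …, 53, 59, 61 the conclusion holds.
p = 67: 67 mod 21 = 4 — not in {1, 2, 3, 5, 7, 8, 10, 11, 13, 16, 17, 19, 20}.
Thus p = 67 disproves the claim, and no smaller p works.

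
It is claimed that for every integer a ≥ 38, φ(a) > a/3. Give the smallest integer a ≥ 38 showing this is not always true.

a = 42

Check each integer a ≥ 38 in order until the claim fails.
The first 4 eligible values, up to a = 41, all satisfy the conclusion.
a = 42: φ(42) = 12 and 42/3 = 14, so φ(42) ≤ 42/3.
Thus a = 42 disproves the claim, and no smaller a works.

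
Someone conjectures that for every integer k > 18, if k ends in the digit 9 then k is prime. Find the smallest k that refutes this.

k = 39

Check each integer k > 18 in order until k ends in the digit 9 but k is not prime.
For k = 19, 29 the conclusion holds.
k = 39: 39 ends in 9; 39 = 3 × 13, composite.
Thus k = 39 disproves the claim, and no smaller k works.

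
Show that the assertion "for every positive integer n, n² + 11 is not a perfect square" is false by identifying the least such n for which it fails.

n = 5

Check each positive integer n in order until n² + 11 is a perfect square.
For n = 1, 2, 3, 4 the conclusion holds.
n = 5: 5² + 11 = 36 = 6², a perfect square.
Thus n = 5 disproves the claim, and no smaller n works.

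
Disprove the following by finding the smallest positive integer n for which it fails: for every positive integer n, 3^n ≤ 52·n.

A counterexample is any positive integer n such that 3^n > 52·n; we check each in order.
n = 1: 3^n = 3 and 52·n = 52, so 3 ≤ 52.
n = 2: 3^n = 9 and 52·n = 104, so 9 ≤ 104.
n = 3: 3^n = 27 and 52·n = 156, so 27 ≤ 156.
n = 4: 3^n = 81 and 52·n = 208, so 81 ≤ 208.
n = 5: 3^n = 243 and 52·n = 260, so 243 ≤ 260.
n = 6: 3^n = 729 and 52·n = 312, so 729 > 312.

n = 6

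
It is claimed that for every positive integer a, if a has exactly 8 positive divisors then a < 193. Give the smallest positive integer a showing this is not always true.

Check each positive integer a in order until a has exactly 8 positive divisors but the claim fails.
For a = 24, 30, 40, 42, …, 186, 189, 190 the conclusion holds.
a = 195: τ(195) = 8; 195 ≥ 193.

a = 195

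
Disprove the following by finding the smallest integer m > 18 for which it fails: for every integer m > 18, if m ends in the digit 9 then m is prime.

Check each integer m > 18 in order until m ends in the digit 9 but m is not prime.
For m = 19, 29 the conclusion holds.
m = 39: 39 ends in 9; 39 = 3 × 13, composite.

m = 39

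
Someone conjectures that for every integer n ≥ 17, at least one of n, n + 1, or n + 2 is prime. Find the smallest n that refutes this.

Check each integer n ≥ 17 in order until n, n + 1, n + 2 are all composite.
n = 17: 17 is prime.
n = 18: 19 is prime.
n = 19: 19 is prime.
n = 20: 20 = 2 × 10; 21 = 3 × 7; 22 = 2 × 11 — all composite.
Hence n = 20 is a counterexample.

n = 20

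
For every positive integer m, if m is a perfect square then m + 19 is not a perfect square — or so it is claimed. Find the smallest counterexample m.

m = 81

A counterexample is any positive integer m such that m is a perfect square but m + 19 is a perfect square; we check each in order.
The first 8 eligible values, up to m = 64, all satisfy the conclusion.
m = 81: 81 = 9² and 81 + 19 = 100 = 10².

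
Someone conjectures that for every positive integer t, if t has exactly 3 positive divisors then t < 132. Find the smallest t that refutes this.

A counterexample is any positive integer t such that t has exactly 3 positive divisors but the claim fails; we check each in order.
The first 5 eligible values, up to t = 121, all satisfy the conclusion.
t = 169: τ(169) = 3; 169 ≥ 132.

t = 169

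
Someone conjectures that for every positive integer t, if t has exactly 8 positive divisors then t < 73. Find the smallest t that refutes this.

t = 24: τ(24) = 8; 24 < 73.
t = 30: τ(30) = 8; 30 < 73.
t = 40: τ(40) = 8; 40 < 73.
t = 42: τ(42) = 8; 42 < 73.
t = 54: τ(54) = 8; 54 < 73.
t = 56: τ(56) = 8; 56 < 73.
t = 66: τ(66) = 8; 66 < 73.
t = 70: τ(70) = 8; 70 < 73.
t = 78: τ(78) = 8; 78 ≥ 73.

t = 78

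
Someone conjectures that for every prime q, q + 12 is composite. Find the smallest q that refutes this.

q = 2: q + 12 = 14 = 2 × 7, composite.
q = 3: q + 12 = 15 = 3 × 5, composite.
q = 5: q + 12 = 17, prime — not composite.
So q = 5 is the smallest counterexample.

q = 5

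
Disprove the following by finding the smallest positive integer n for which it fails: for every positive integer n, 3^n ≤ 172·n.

n = 7

We need the least positive integer n for which 3^n > 172·n.
For n = 1, 2, 3, 4, 5, 6 the conclusion holds.
n = 7: 3^n = 2187 and 172·n = 1204, so 2187 > 1204.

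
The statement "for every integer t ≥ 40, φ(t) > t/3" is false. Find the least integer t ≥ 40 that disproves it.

t = 40: φ(40) = 16 and 40/3 = 40/3, so φ(40) > 40/3.
t = 41: φ(41) = 40 and 41/3 = 41/3, so φ(41) > 41/3.
t = 42: φ(42) = 12 and 42/3 = 14, so φ(42) ≤ 42/3.

t = 42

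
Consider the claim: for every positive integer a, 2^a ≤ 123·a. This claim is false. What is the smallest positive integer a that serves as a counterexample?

The first 10 eligible values, up to a = 10, all satisfy the conclusion.
a = 11: 2^a = 2048 and 123·a = 1353, so 2048 > 1353.

a = 11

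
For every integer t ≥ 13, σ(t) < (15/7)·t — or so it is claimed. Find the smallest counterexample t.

We need the least integer t ≥ 13 for which the claim fails.
The first 5 eligible values, up to t = 17, all satisfy the conclusion.
t = 18: σ(18) = 39; 39 ≥ 270/7.

t = 18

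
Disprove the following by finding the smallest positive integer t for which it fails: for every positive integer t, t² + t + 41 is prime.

t = 40

Check each positive integer t in order until t² + t + 41 is not prime.
For t = 1, 2, 3, 4, …, 37, 38, 39 the conclusion holds.
t = 40: t² + t + 41 = 1681 = 41 × 41, composite.
Hence t = 40 is a counterexample.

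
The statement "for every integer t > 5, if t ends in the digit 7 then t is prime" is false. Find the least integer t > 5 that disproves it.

t = 27

t = 7: 7 ends in 7 and is prime.
t = 17: 17 ends in 7 and is prime.
t = 27: 27 ends in 7; 27 = 3 × 9, composite.
Hence t = 27 is a counterexample.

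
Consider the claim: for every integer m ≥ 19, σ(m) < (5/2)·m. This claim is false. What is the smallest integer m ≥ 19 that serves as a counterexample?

Check each integer m ≥ 19 in order until the claim fails.
The first 5 eligible values, up to m = 23, all satisfy the conclusion.
m = 24: σ(24) = 60; 60 ≥ 60.

m = 24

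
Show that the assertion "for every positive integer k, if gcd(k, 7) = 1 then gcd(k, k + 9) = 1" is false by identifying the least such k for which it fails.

Check each positive integer k in order until gcd(k, 7) = 1 but gcd(k, k + 9) > 1.
For k = 1, 2 the conclusion holds.
k = 3: gcd(3, 12) = 3.

k = 3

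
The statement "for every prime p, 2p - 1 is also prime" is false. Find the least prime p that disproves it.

p = 5

Check each prime p in order until 2p - 1 is not prime.
For p = 2, 3 the conclusion holds.
p = 5: 2p - 1 = 9 = 3 × 3, not prime.
Thus p = 5 disproves the claim, and no smaller p works.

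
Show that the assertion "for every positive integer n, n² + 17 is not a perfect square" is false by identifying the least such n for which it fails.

A counterexample is any positive integer n such that n² + 17 is a perfect square; we check each in order.
For n = 1, 2, 3, 4, 5, 6, 7 the conclusion holds.
n = 8: 8² + 17 = 81 = 9², a perfect square.
So n = 8 is the smallest counterexample.

n = 8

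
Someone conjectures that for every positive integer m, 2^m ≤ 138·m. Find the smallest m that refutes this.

The first 10 eligible values, up to m = 10, all satisfy the conclusion.
m = 11: 2^m = 2048 and 138·m = 1518, so 2048 > 1518.
Hence m = 11 is a counterexample.

m = 11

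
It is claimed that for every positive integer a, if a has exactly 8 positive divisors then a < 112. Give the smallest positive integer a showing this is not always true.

We need the least positive integer a for which a has exactly 8 positive divisors but the claim fails.
The first 14 eligible values, up to a = 110, all satisfy the conclusion.
a = 114: τ(114) = 8; 114 ≥ 112.
Hence a = 114 is a counterexample.

a = 114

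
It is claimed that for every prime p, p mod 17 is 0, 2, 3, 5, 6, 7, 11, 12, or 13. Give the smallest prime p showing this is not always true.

p = 31

A counterexample is any prime p such that the claim fails; we check each in order.
The first 10 eligible values, up to p = 29, all satisfy the conclusion.
p = 31: 31 mod 17 = 14 — not in {0, 2, 3, 5, 6, 7, 11, 12, 13}.
Hence p = 31 is a counterexample.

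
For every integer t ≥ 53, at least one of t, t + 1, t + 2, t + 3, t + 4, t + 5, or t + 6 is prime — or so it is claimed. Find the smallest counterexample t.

t = 90

Check each integer t ≥ 53 in order until t, t + 1, t + 2, t + 3, t + 4, t + 5, t + 6 are all composite.
For t = 53, 54, 55, 56, …, 87, 88, 89 the conclusion holds.
t = 90: 90 = 2 × 45; 91 = 7 × 13; 92 = 2 × 46; 93 = 3 × 31; 94 = 2 × 47; 95 = 5 × 19; 96 = 2 × 48 — all composite.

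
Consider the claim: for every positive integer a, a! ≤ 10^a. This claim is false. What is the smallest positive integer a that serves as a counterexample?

a = 25

For a = 1, 2, 3, 4, …, 22, 23, 24 the conclusion holds.
a = 25: a! = 15511210043330985984000000 and 10^a = 10000000000000000000000000, so 15511210043330985984000000 > 10000000000000000000000000.
So a = 25 is the smallest counterexample.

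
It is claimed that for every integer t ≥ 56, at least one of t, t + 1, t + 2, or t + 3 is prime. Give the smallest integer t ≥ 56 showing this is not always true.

t = 62

t = 56: 59 is prime.
t = 57: 59 is prime.
t = 58: 59 is prime.
t = 59: 59 is prime.
t = 60: 61 is prime.
t = 61: 61 is prime.
t = 62: 62 = 2 × 31; 63 = 3 × 21; 64 = 2 × 32; 65 = 5 × 13 — all composite.
Hence t = 62 is a counterexample.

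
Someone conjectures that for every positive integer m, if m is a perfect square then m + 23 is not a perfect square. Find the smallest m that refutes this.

For m = 1, 4, 9, 16, 25, 36, 49, 64, 81, 100 the conclusion holds.
m = 121: 121 = 11² and 121 + 23 = 144 = 12².
So m = 121 is the smallest counterexample.

m = 121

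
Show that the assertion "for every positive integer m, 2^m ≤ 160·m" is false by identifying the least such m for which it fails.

Check each positive integer m in order until 2^m > 160·m.
For m = 1, 2, 3, 4, 5, 6, 7, 8, 9, 10 the conclusion holds.
m = 11: 2^m = 2048 and 160·m = 1760, so 2048 > 1760.
Hence m = 11 is a counterexample.

m = 11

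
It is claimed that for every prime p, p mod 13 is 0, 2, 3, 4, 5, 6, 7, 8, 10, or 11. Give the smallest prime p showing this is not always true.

A counterexample is any prime p such that the claim fails; we check each in order.
For p = 2, 3, 5, 7, …, 41, 43, 47 the conclusion holds.
p = 53: 53 mod 13 = 1 — not in {0, 2, 3, 4, 5, 6, 7, 8, 10, 11}.
So p = 53 is the smallest counterexample.

p = 53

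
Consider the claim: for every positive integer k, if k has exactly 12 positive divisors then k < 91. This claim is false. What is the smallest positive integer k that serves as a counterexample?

Check each positive integer k in order until k has exactly 12 positive divisors but the claim fails.
k = 60: τ(60) = 12; 60 < 91.
k = 72: τ(72) = 12; 72 < 91.
k = 84: τ(84) = 12; 84 < 91.
k = 90: τ(90) = 12; 90 < 91.
k = 96: τ(96) = 12; 96 ≥ 91.
Thus k = 96 disproves the claim, and no smaller k works.

k = 96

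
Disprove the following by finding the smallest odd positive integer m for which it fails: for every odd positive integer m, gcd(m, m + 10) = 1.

A counterexample is any odd positive integer m such that gcd(m, m + 10) > 1; we check each in order.
m = 1: gcd(1, 11) = 1.
m = 3: gcd(3, 13) = 1.
m = 5: gcd(5, 15) = 5.
So m = 5 is the smallest counterexample.

m = 5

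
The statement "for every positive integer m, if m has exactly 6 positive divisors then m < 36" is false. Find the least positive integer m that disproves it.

m = 44

Check each positive integer m in order until m has exactly 6 positive divisors but the claim fails.
The first 5 eligible values, up to m = 32, all satisfy the conclusion.
m = 44: τ(44) = 6; 44 ≥ 36.
Thus m = 44 disproves the claim, and no smaller m works.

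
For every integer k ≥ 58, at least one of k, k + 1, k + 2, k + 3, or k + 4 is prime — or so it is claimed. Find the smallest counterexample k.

k = 62

Check each integer k ≥ 58 in order until k, k + 1, k + 2, k + 3, k + 4 are all composite.
For k = 58, 59, 60, 61 the conclusion holds.
k = 62: 62 = 2 × 31; 63 = 3 × 21; 64 = 2 × 32; 65 = 5 × 13; 66 = 2 × 33 — all composite.
Thus k = 62 disproves the claim, and no smaller k works.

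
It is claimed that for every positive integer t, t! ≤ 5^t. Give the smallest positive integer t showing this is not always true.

t = 12

A counterexample is any positive integer t such that t! > 5^t; we check each in order.
The first 11 eligible values, up to t = 11, all satisfy the conclusion.
t = 12: t! = 479001600 and 5^t = 244140625, so 479001600 > 244140625.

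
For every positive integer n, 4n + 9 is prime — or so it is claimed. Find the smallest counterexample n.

n = 3

Check each positive integer n in order until 4n + 9 is not prime.
For n = 1, 2 the conclusion holds.
n = 3: 4n + 9 = 21 = 3 × 7, composite.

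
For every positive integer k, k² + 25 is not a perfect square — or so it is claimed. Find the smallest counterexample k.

k = 12

Check each positive integer k in order until k² + 25 is a perfect square.
The first 11 eligible values, up to k = 11, all satisfy the conclusion.
k = 12: 12² + 25 = 169 = 13², a perfect square.
Thus k = 12 disproves the claim, and no smaller k works.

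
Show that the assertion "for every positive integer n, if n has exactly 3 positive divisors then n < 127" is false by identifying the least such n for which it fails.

n = 169

We need the least positive integer n for which n has exactly 3 positive divisors but the claim fails.
n = 4: τ(4) = 3; 4 < 127.
n = 9: τ(9) = 3; 9 < 127.
n = 25: τ(25) = 3; 25 < 127.
n = 49: τ(49) = 3; 49 < 127.
n = 121: τ(121) = 3; 121 < 127.
n = 169: τ(169) = 3; 169 ≥ 127.
So n = 169 is the smallest counterexample.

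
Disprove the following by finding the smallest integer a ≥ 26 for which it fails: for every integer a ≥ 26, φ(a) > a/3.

a = 30

Check each integer a ≥ 26 in order until the claim fails.
a = 26: φ(26) = 12 and 26/3 = 26/3, so φ(26) > 26/3.
a = 27: φ(27) = 18 and 27/3 = 9, so φ(27) > 27/3.
a = 28: φ(28) = 12 and 28/3 = 28/3, so φ(28) > 28/3.
a = 29: φ(29) = 28 and 29/3 = 29/3, so φ(29) > 29/3.
a = 30: φ(30) = 8 and 30/3 = 10, so φ(30) ≤ 30/3.
So a = 30 is the smallest counterexample.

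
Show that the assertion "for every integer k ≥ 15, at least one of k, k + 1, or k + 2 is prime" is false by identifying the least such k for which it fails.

k = 15: 17 is prime.
k = 16: 17 is prime.
k = 17: 17 is prime.
k = 18: 19 is prime.
k = 19: 19 is prime.
k = 20: 20 = 2 × 10; 21 = 3 × 7; 22 = 2 × 11 — all composite.

k = 20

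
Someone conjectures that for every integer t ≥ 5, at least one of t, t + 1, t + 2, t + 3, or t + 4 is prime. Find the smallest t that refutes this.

A counterexample is any integer t ≥ 5 such that t, t + 1, t + 2, t + 3, t + 4 are all composite; we check each in order.
For t = 5, 6, 7, 8, …, 21, 22, 23 the conclusion holds.
t = 24: 24 = 2 × 12; 25 = 5 × 5; 26 = 2 × 13; 27 = 3 × 9; 28 = 2 × 14 — all composite.

t = 24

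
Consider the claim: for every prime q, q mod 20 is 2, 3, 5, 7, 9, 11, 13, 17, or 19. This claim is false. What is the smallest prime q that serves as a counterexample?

Check each prime q in order until the claim fails.
For q = 2, 3, 5, 7, …, 29, 31, 37 the conclusion holds.
q = 41: 41 mod 20 = 1 — not in {2, 3, 5, 7, 9, 11, 13, 17, 19}.

q = 41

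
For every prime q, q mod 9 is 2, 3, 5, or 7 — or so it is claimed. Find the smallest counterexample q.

q = 13

q = 2: 2 mod 9 = 2.
q = 3: 3 mod 9 = 3.
q = 5: 5 mod 9 = 5.
q = 7: 7 mod 9 = 7.
q = 11: 11 mod 9 = 2.
q = 13: 13 mod 9 = 4 — not in {2, 3, 5, 7}.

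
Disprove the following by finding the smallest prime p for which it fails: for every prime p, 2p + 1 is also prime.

p = 2: 2p + 1 = 5, prime.
p = 3: 2p + 1 = 7, prime.
p = 5: 2p + 1 = 11, prime.
p = 7: 2p + 1 = 15 = 3 × 5, not prime.

p = 7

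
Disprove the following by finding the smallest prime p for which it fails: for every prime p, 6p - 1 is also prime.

Check each prime p in order until 6p - 1 is not prime.
For p = 2, 3, 5, 7 the conclusion holds.
p = 11: 6p - 1 = 65 = 5 × 13, not prime.

p = 11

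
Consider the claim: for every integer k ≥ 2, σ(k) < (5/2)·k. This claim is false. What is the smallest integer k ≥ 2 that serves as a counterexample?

A counterexample is any integer k ≥ 2 such that the claim fails; we check each in order.
For k = 2, 3, 4, 5, …, 21, 22, 23 the conclusion holds.
k = 24: σ(24) = 60; 60 ≥ 60.

k = 24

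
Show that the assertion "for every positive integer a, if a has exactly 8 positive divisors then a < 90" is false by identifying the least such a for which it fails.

a = 102

A counterexample is any positive integer a such that a has exactly 8 positive divisors but the claim fails; we check each in order.
The first 10 eligible values, up to a = 88, all satisfy the conclusion.
a = 102: τ(102) = 8; 102 ≥ 90.
So a = 102 is the smallest counterexample.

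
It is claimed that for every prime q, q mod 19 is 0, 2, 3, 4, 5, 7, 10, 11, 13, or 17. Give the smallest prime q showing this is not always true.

q = 31

The first 10 eligible values, up to q = 29, all satisfy the conclusion.
q = 31: 31 mod 19 = 12 — not in {0, 2, 3, 4, 5, 7, 10, 11, 13, 17}.
Hence q = 31 is a counterexample.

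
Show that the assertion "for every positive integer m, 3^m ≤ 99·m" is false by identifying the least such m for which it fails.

A counterexample is any positive integer m such that 3^m > 99·m; we check each in order.
For m = 1, 2, 3, 4, 5 the conclusion holds.
m = 6: 3^m = 729 and 99·m = 594, so 729 > 594.

m = 6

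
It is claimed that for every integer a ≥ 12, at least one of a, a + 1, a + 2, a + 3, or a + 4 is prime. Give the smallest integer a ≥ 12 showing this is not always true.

We need the least integer a ≥ 12 for which a, a + 1, a + 2, a + 3, a + 4 are all composite.
For a = 12, 13, 14, 15, …, 21, 22, 23 the conclusion holds.
a = 24: 24 = 2 × 12; 25 = 5 × 5; 26 = 2 × 13; 27 = 3 × 9; 28 = 2 × 14 — all composite.

a = 24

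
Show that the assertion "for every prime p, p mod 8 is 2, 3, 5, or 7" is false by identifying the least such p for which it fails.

p = 17

We need the least prime p for which the claim fails.
For p = 2, 3, 5, 7, 11, 13 the conclusion holds.
p = 17: 17 mod 8 = 1 — not in {2, 3, 5, 7}.
Hence p = 17 is a counterexample.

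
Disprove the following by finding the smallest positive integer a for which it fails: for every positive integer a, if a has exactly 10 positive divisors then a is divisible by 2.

a = 405

We need the least positive integer a for which a has exactly 10 positive divisors but a is not divisible by 2.
The first 9 eligible values, up to a = 368, all satisfy the conclusion.
a = 405: τ(405) = 10; 405 mod 2 = 1.
Thus a = 405 disproves the claim, and no smaller a works.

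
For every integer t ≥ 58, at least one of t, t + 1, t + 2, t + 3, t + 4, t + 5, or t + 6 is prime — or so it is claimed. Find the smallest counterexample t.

Check each integer t ≥ 58 in order until t, t + 1, t + 2, t + 3, t + 4, t + 5, t + 6 are all composite.
For t = 58, 59, 60, 61, …, 87, 88, 89 the conclusion holds.
t = 90: 90 = 2 × 45; 91 = 7 × 13; 92 = 2 × 46; 93 = 3 × 31; 94 = 2 × 47; 95 = 5 × 19; 96 = 2 × 48 — all composite.
So t = 90 is the smallest counterexample.

t = 90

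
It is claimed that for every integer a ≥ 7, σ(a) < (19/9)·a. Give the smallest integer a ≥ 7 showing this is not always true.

A counterexample is any integer a ≥ 7 such that the claim fails; we check each in order.
a = 7: σ(7) = 8; 8 < 133/9.
a = 8: σ(8) = 15; 15 < 152/9.
a = 9: σ(9) = 13; 13 < 19.
a = 10: σ(10) = 18; 18 < 190/9.
a = 11: σ(11) = 12; 12 < 209/9.
a = 12: σ(12) = 28; 28 ≥ 76/3.
Hence a = 12 is a counterexample.

a = 12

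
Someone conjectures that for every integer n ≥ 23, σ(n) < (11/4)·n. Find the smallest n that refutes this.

n = 60

A counterexample is any integer n ≥ 23 such that the claim fails; we check each in order.
For n = 23, 24, 25, 26, …, 57, 58, 59 the conclusion holds.
n = 60: σ(60) = 168; 168 ≥ 165.
Hence n = 60 is a counterexample.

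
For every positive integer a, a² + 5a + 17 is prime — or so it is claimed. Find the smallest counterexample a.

a = 1: a² + 5a + 17 = 23, prime.
a = 2: a² + 5a + 17 = 31, prime.
a = 3: a² + 5a + 17 = 41, prime.
a = 4: a² + 5a + 17 = 53, prime.
a = 5: a² + 5a + 17 = 67, prime.
a = 6: a² + 5a + 17 = 83, prime.
a = 7: a² + 5a + 17 = 101, prime.
a = 8: a² + 5a + 17 = 121 = 11 × 11, composite.

a = 8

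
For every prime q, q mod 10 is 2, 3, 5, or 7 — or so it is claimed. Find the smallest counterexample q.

q = 11

A counterexample is any prime q such that the claim fails; we check each in order.
For q = 2, 3, 5, 7 the conclusion holds.
q = 11: 11 mod 10 = 1 — not in {2, 3, 5, 7}.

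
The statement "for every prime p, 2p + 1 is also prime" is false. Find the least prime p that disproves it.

p = 7

We need the least prime p for which 2p + 1 is not prime.
p = 2: 2p + 1 = 5, prime.
p = 3: 2p + 1 = 7, prime.
p = 5: 2p + 1 = 11, prime.
p = 7: 2p + 1 = 15 = 3 × 5, not prime.
Thus p = 7 disproves the claim, and no smaller p works.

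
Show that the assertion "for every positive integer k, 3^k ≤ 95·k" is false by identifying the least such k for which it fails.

For k = 1, 2, 3, 4, 5 the conclusion holds.
k = 6: 3^k = 729 and 95·k = 570, so 729 > 570.

k = 6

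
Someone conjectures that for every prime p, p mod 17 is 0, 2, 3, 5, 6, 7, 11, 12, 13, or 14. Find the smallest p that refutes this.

p = 43

We need the least prime p for which the claim fails.
For p = 2, 3, 5, 7, …, 31, 37, 41 the conclusion holds.
p = 43: 43 mod 17 = 9 — not in {0, 2, 3, 5, 6, 7, 11, 12, 13, 14}.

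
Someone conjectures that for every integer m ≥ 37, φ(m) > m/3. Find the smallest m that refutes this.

m = 42

We need the least integer m ≥ 37 for which the claim fails.
The first 5 eligible values, up to m = 41, all satisfy the conclusion.
m = 42: φ(42) = 12 and 42/3 = 14, so φ(42) ≤ 42/3.
Hence m = 42 is a counterexample.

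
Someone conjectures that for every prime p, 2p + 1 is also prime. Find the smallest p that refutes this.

For p = 2, 3, 5 the conclusion holds.
p = 7: 2p + 1 = 15 = 3 × 5, not prime.
Thus p = 7 disproves the claim, and no smaller p works.

p = 7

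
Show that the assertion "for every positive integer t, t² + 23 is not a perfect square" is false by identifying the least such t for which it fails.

Check each positive integer t in order until t² + 23 is a perfect square.
For t = 1, 2, 3, 4, 5, 6, 7, 8, 9, 10 the conclusion holds.
t = 11: 11² + 23 = 144 = 12², a perfect square.

t = 11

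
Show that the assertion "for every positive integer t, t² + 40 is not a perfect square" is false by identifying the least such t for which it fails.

A counterexample is any positive integer t such that t² + 40 is a perfect square; we check each in order.
t = 1: 1² + 40 = 41, not a perfect square.
t = 2: 2² + 40 = 44, not a perfect square.
t = 3: 3² + 40 = 49 = 7², a perfect square.
Hence t = 3 is a counterexample.

t = 3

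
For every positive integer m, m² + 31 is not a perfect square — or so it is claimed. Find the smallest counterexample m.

A counterexample is any positive integer m such that m² + 31 is a perfect square; we check each in order.
For m = 1, 2, 3, 4, …, 12, 13, 14 the conclusion holds.
m = 15: 15² + 31 = 256 = 16², a perfect square.

m = 15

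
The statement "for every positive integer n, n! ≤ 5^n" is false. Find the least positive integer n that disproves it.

A counterexample is any positive integer n such that n! > 5^n; we check each in order.
The first 11 eligible values, up to n = 11, all satisfy the conclusion.
n = 12: n! = 479001600 and 5^n = 244140625, so 479001600 > 244140625.
Hence n = 12 is a counterexample.

n = 12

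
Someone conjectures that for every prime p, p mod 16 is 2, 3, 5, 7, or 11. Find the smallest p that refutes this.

We need the least prime p for which the claim fails.
For p = 2, 3, 5, 7, 11 the conclusion holds.
p = 13: 13 mod 16 = 13 — not in {2, 3, 5, 7, 11}.
Thus p = 13 disproves the claim, and no smaller p works.

p = 13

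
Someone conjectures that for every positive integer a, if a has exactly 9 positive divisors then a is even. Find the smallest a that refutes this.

A counterexample is any positive integer a such that a has exactly 9 positive divisors but a is odd; we check each in order.
For a = 36, 100, 196 the conclusion holds.
a = 225: divisors of 225: 9 divisors; 225 is odd.
So a = 225 is the smallest counterexample.

a = 225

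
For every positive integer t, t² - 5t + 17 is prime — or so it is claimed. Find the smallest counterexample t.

A counterexample is any positive integer t such that t² - 5t + 17 is not prime; we check each in order.
The first 12 eligible values, up to t = 12, all satisfy the conclusion.
t = 13: t² - 5t + 17 = 121 = 11 × 11, composite.

t = 13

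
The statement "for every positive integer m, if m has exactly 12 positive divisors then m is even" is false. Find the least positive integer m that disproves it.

m = 315

A counterexample is any positive integer m such that m has exactly 12 positive divisors but m is odd; we check each in order.
For m = 60, 72, 84, 90, …, 294, 306, 308 the conclusion holds.
m = 315: divisors of 315: 12 divisors; 315 is odd.
So m = 315 is the smallest counterexample.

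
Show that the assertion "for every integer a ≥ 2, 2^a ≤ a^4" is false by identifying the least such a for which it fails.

We need the least integer a ≥ 2 for which 2^a > a^4.
The first 15 eligible values, up to a = 16, all satisfy the conclusion.
a = 17: 2^a = 131072 and a^4 = 83521, so 131072 > 83521.

a = 17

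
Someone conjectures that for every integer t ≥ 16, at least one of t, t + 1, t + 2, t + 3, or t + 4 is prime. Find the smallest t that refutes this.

t = 24

For t = 16, 17, 18, 19, 20, 21, 22, 23 the conclusion holds.
t = 24: 24 = 2 × 12; 25 = 5 × 5; 26 = 2 × 13; 27 = 3 × 9; 28 = 2 × 14 — all composite.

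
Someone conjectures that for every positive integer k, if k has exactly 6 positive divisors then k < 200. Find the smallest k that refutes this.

k = 207

We need the least positive integer k for which k has exactly 6 positive divisors but the claim fails.
For k = 12, 18, 20, 28, …, 172, 175, 188 the conclusion holds.
k = 207: τ(207) = 6; 207 ≥ 200.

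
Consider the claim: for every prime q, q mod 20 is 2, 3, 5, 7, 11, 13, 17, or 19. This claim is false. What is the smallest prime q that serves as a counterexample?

q = 29

For q = 2, 3, 5, 7, 11, 13, 17, 19, 23 the conclusion holds.
q = 29: 29 mod 20 = 9 — not in {2, 3, 5, 7, 11, 13, 17, 19}.
Hence q = 29 is a counterexample.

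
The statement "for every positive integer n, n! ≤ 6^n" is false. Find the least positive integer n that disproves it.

n = 14

Check each positive integer n in order until n! > 6^n.
For n = 1, 2, 3, 4, …, 11, 12, 13 the conclusion holds.
n = 14: n! = 87178291200 and 6^n = 78364164096, so 87178291200 > 78364164096.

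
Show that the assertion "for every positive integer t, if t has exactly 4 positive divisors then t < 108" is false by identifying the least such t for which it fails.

We need the least positive integer t for which t has exactly 4 positive divisors but the claim fails.
For t = 6, 8, 10, 14, …, 94, 95, 106 the conclusion holds.
t = 111: τ(111) = 4; 111 ≥ 108.
Thus t = 111 disproves the claim, and no smaller t works.

t = 111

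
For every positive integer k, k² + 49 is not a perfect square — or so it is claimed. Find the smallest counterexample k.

k = 24

We need the least positive integer k for which k² + 49 is a perfect square.
For k = 1, 2, 3, 4, …, 21, 22, 23 the conclusion holds.
k = 24: 24² + 49 = 625 = 25², a perfect square.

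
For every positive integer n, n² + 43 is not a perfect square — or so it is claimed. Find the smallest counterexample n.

Check each positive integer n in order until n² + 43 is a perfect square.
For n = 1, 2, 3, 4, …, 18, 19, 20 the conclusion holds.
n = 21: 21² + 43 = 484 = 22², a perfect square.
So n = 21 is the smallest counterexample.

n = 21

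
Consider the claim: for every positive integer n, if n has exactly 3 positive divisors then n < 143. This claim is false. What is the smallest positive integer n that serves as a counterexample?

n = 169

The first 5 eligible values, up to n = 121, all satisfy the conclusion.
n = 169: τ(169) = 3; 169 ≥ 143.
Thus n = 169 disproves the claim, and no smaller n works.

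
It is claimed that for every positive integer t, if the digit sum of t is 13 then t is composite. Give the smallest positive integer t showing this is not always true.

t = 67

Check each positive integer t in order until the digit sum of t is 13 but t is prime.
For t = 49, 58 the conclusion holds.
t = 67: digit sum 13; 67 is prime, not composite.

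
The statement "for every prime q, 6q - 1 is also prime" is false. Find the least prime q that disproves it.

q = 11

The first 4 eligible values, up to q = 7, all satisfy the conclusion.
q = 11: 6q - 1 = 65 = 5 × 13, not prime.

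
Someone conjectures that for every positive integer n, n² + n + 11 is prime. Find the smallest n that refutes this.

We need the least positive integer n for which n² + n + 11 is not prime.
The first 9 eligible values, up to n = 9, all satisfy the conclusion.
n = 10: n² + n + 11 = 121 = 11 × 11, composite.

n = 10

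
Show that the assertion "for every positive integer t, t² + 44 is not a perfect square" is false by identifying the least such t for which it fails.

A counterexample is any positive integer t such that t² + 44 is a perfect square; we check each in order.
The first 9 eligible values, up to t = 9, all satisfy the conclusion.
t = 10: 10² + 44 = 144 = 12², a perfect square.

t = 10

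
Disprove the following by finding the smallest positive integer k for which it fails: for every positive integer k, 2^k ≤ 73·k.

k = 10

We need the least positive integer k for which 2^k > 73·k.
The first 9 eligible values, up to k = 9, all satisfy the conclusion.
k = 10: 2^k = 1024 and 73·k = 730, so 1024 > 730.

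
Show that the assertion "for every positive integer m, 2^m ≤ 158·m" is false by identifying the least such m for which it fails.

For m = 1, 2, 3, 4, 5, 6, 7, 8, 9, 10 the conclusion holds.
m = 11: 2^m = 2048 and 158·m = 1738, so 2048 > 1738.
Thus m = 11 disproves the claim, and no smaller m works.

m = 11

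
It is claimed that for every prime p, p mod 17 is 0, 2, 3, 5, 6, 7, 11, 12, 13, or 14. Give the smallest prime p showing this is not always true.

p = 43

Check each prime p in order until the claim fails.
For p = 2, 3, 5, 7, …, 31, 37, 41 the conclusion holds.
p = 43: 43 mod 17 = 9 — not in {0, 2, 3, 5, 6, 7, 11, 12, 13, 14}.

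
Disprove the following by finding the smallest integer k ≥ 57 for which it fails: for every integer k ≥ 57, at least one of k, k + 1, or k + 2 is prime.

We need the least integer k ≥ 57 for which k, k + 1, k + 2 are all composite.
For k = 57, 58, 59, 60, 61 the conclusion holds.
k = 62: 62 = 2 × 31; 63 = 3 × 21; 64 = 2 × 32 — all composite.

k = 62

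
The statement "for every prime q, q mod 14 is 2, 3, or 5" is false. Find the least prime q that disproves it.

q = 7

We need the least prime q for which the claim fails.
For q = 2, 3, 5 the conclusion holds.
q = 7: 7 mod 14 = 7 — not in {2, 3, 5}.
So q = 7 is the smallest counterexample.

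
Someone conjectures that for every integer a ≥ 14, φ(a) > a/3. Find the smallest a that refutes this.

a = 18

Check each integer a ≥ 14 in order until the claim fails.
The first 4 eligible values, up to a = 17, all satisfy the conclusion.
a = 18: φ(18) = 6 and 18/3 = 6, so φ(18) ≤ 18/3.
Hence a = 18 is a counterexample.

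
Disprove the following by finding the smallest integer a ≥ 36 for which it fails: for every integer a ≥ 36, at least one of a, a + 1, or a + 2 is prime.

Check each integer a ≥ 36 in order until a, a + 1, a + 2 are all composite.
For a = 36, 37 the conclusion holds.
a = 38: 38 = 2 × 19; 39 = 3 × 13; 40 = 2 × 20 — all composite.

a = 38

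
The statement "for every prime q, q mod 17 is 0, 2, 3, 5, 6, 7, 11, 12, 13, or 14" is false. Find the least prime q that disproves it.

For q = 2, 3, 5, 7, …, 31, 37, 41 the conclusion holds.
q = 43: 43 mod 17 = 9 — not in {0, 2, 3, 5, 6, 7, 11, 12, 13, 14}.
Thus q = 43 disproves the claim, and no smaller q works.

q = 43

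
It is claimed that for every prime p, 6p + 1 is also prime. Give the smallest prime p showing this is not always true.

p = 19

A counterexample is any prime p such that 6p + 1 is not prime; we check each in order.
p = 2: 6p + 1 = 13, prime.
p = 3: 6p + 1 = 19, prime.
p = 5: 6p + 1 = 31, prime.
p = 7: 6p + 1 = 43, prime.
p = 11: 6p + 1 = 67, prime.
p = 13: 6p + 1 = 79, prime.
p = 17: 6p + 1 = 103, prime.
p = 19: 6p + 1 = 115 = 5 × 23, not prime.
So p = 19 is the smallest counterexample.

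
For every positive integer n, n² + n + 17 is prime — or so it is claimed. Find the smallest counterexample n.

n = 16

The first 15 eligible values, up to n = 15, all satisfy the conclusion.
n = 16: n² + n + 17 = 289 = 17 × 17, composite.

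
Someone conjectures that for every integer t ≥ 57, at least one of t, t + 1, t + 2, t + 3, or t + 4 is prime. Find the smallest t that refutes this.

t = 62

We need the least integer t ≥ 57 for which t, t + 1, t + 2, t + 3, t + 4 are all composite.
t = 57: 59 is prime.
t = 58: 59 is prime.
t = 59: 59 is prime.
t = 60: 61 is prime.
t = 61: 61 is prime.
t = 62: 62 = 2 × 31; 63 = 3 × 21; 64 = 2 × 32; 65 = 5 × 13; 66 = 2 × 33 — all composite.
Thus t = 62 disproves the claim, and no smaller t works.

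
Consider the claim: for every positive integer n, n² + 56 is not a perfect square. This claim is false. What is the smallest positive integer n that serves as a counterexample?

We need the least positive integer n for which n² + 56 is a perfect square.
For n = 1, 2, 3, 4 the conclusion holds.
n = 5: 5² + 56 = 81 = 9², a perfect square.
So n = 5 is the smallest counterexample.

n = 5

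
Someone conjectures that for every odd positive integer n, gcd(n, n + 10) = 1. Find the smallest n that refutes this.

n = 5

We need the least odd positive integer n for which gcd(n, n + 10) > 1.
n = 1: gcd(1, 11) = 1.
n = 3: gcd(3, 13) = 1.
n = 5: gcd(5, 15) = 5.
Thus n = 5 disproves the claim, and no smaller n works.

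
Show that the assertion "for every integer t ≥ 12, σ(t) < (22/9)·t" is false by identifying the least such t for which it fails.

t = 24

We need the least integer t ≥ 12 for which the claim fails.
The first 12 eligible values, up to t = 23, all satisfy the conclusion.
t = 24: σ(24) = 60; 60 ≥ 176/3.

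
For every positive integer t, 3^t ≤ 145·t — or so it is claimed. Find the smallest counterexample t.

t = 7

A counterexample is any positive integer t such that 3^t > 145·t; we check each in order.
For t = 1, 2, 3, 4, 5, 6 the conclusion holds.
t = 7: 3^t = 2187 and 145·t = 1015, so 2187 > 1015.
Hence t = 7 is a counterexample.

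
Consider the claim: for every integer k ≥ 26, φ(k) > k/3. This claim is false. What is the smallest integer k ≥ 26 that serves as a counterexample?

k = 30

The first 4 eligible values, up to k = 29, all satisfy the conclusion.
k = 30: φ(30) = 8 and 30/3 = 10, so φ(30) ≤ 30/3.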